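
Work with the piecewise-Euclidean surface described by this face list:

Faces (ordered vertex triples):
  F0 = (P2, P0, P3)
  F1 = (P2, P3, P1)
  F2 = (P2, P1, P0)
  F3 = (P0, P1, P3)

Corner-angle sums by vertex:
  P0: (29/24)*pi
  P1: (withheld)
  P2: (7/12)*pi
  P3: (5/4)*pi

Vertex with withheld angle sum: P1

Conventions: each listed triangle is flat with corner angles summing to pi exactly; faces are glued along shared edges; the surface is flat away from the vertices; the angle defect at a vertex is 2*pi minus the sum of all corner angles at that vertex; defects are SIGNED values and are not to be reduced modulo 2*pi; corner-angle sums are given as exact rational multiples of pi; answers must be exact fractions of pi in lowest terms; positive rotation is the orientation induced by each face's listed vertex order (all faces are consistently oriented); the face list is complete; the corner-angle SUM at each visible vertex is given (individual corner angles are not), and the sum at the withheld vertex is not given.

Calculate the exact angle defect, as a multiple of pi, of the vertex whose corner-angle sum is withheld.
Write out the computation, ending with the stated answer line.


V = 4, E = 6, F = 4; chi = V - E + F = 2
Gauss-Bonnet: total defect = 2*pi*chi = 4*pi; visible defects sum to (71/24)*pi

Answer: defect(P1) = (25/24)*pi


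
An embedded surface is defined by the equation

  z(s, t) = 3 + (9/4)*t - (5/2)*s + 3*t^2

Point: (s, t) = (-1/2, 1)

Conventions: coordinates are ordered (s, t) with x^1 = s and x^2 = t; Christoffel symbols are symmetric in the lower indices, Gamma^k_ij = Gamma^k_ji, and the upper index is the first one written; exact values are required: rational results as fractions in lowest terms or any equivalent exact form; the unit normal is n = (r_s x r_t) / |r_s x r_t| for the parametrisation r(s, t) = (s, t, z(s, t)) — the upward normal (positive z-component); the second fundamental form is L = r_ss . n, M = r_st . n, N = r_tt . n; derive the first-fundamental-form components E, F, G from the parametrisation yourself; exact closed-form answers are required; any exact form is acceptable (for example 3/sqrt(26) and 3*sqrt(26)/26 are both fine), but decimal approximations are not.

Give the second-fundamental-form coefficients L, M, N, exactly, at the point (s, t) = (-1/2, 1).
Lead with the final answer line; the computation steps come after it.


Answer: L = 0, M = 0, N = 24*sqrt(1205)/1205

z_s = -5/2, z_t = 33/4, z_ss = 0, z_st = 0, z_tt = 6
E = 29/4, F = -165/8, G = 1105/16; answer radicand W^2 = 1205/16
unnormalised second-form numerators: l = 0, m = 0, n = 6; L = l/sqrt(1205/16), and similarly M = m/sqrt(W^2), N = n/sqrt(W^2)


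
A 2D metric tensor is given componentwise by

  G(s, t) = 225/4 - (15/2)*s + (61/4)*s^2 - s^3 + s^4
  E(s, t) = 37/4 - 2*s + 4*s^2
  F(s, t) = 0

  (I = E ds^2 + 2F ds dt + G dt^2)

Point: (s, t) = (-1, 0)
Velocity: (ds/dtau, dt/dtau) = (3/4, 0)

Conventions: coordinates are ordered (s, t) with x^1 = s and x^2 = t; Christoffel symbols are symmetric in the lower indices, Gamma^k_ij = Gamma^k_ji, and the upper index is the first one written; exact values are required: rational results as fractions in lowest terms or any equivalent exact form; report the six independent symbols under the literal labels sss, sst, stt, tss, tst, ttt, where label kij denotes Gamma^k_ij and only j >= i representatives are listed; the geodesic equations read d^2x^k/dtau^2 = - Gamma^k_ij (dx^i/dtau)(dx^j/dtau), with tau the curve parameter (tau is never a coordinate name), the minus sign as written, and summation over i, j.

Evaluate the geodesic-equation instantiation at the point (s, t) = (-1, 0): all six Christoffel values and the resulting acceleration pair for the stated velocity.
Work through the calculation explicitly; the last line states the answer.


E = 61/4, F = 0, G = 81 at the point
E_s = -10, E_t = 0, F_s = 0, F_t = 0, G_s = -45, G_t = 0
EG - F^2 = 4941/4;  g^inv = (4/4941) * [[81, 0], [0, 61/4]]
first-kind symbols [ij,l] = (1/2)(d_i g_jl + d_j g_il - d_l g_ij): [ss,s] = E_s/2 = -5, [ss,t] = F_s - E_t/2 = 0, [st,s] = E_t/2 = 0, [st,t] = G_s/2 = -45/2, [tt,s] = F_t - G_s/2 = 45/2, [tt,t] = G_t/2 = 0
Gamma^s_ij = (G*[ij,s] - F*[ij,t])/(EG - F^2), Gamma^t_ij = (E*[ij,t] - F*[ij,s])/(EG - F^2)
Gamma_sss = -20/61, Gamma_sst = 0, Gamma_stt = 90/61, Gamma_tss = 0, Gamma_tst = -5/18, Gamma_ttt = 0
d^2s/dtau^2 = -(Gamma_sss*(3/4)^2 + 2*Gamma_sst*(3/4)*(0) + Gamma_stt*(0)^2) = 45/244
d^2t/dtau^2 = -(Gamma_tss*(3/4)^2 + 2*Gamma_tst*(3/4)*(0) + Gamma_ttt*(0)^2) = 0

Answer: Gamma_sss = -20/61, Gamma_sst = 0, Gamma_stt = 90/61, Gamma_tss = 0, Gamma_tst = -5/18, Gamma_ttt = 0; accelerations (d^2s/dtau^2, d^2t/dtau^2) = (45/244, 0)


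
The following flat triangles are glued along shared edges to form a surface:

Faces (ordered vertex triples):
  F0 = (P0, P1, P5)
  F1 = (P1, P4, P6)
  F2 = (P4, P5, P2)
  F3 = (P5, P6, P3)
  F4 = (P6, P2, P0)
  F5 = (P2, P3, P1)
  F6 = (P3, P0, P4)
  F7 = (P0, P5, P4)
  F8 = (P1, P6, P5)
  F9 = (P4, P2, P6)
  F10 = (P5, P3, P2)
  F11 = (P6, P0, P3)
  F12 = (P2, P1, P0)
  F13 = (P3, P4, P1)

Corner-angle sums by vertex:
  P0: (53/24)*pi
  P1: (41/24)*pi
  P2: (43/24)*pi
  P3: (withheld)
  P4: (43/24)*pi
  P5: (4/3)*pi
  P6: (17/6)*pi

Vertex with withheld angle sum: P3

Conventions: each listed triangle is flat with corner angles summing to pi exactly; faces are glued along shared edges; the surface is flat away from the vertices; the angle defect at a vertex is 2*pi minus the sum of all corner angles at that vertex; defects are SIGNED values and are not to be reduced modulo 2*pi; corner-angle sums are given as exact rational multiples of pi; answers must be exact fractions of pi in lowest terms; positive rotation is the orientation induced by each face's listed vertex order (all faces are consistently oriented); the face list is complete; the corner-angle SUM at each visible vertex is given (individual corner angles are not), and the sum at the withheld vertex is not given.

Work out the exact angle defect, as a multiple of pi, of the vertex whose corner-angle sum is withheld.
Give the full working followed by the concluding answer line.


V = 7, E = 21, F = 14; chi = V - E + F = 0
Gauss-Bonnet: total defect = 2*pi*chi = 0; visible defects sum to pi/3

Answer: defect(P3) = -pi/3


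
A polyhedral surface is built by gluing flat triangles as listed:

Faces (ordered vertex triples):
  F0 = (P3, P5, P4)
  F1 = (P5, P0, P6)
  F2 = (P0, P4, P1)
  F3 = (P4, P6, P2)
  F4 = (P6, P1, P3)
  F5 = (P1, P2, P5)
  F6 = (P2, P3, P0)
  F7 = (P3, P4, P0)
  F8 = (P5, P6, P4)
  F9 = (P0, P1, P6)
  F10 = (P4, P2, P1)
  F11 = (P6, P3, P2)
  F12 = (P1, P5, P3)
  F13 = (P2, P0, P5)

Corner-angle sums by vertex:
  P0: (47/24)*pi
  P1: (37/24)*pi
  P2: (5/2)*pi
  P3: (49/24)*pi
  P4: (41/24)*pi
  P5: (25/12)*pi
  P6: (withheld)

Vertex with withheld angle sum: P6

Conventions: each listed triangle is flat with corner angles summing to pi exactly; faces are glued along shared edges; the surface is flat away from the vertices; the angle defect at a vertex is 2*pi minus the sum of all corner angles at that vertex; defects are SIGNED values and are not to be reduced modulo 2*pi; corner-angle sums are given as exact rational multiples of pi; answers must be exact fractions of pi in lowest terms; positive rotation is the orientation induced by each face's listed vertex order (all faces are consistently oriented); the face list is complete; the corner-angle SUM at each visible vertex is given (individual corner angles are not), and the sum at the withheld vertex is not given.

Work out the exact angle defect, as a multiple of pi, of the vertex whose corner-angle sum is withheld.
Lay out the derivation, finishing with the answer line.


V = 7, E = 21, F = 14; chi = V - E + F = 0
Gauss-Bonnet: total defect = 2*pi*chi = 0; visible defects sum to pi/6

Answer: defect(P6) = -pi/6


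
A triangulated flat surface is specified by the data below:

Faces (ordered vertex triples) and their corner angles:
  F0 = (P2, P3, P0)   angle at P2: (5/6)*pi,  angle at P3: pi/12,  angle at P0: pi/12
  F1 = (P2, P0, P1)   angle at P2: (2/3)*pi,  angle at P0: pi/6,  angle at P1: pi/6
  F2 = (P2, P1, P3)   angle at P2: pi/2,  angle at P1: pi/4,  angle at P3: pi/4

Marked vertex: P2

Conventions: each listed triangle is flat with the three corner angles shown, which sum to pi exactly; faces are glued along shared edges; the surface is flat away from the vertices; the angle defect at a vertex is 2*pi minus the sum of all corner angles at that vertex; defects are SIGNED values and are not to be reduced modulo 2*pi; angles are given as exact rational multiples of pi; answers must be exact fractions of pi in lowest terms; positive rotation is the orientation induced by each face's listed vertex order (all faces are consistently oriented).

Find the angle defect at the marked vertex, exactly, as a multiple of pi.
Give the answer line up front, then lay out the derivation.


Answer: defect(P2) = 0

Sum of corner angles at P2: 2*pi
defect = 2*pi - 2*pi


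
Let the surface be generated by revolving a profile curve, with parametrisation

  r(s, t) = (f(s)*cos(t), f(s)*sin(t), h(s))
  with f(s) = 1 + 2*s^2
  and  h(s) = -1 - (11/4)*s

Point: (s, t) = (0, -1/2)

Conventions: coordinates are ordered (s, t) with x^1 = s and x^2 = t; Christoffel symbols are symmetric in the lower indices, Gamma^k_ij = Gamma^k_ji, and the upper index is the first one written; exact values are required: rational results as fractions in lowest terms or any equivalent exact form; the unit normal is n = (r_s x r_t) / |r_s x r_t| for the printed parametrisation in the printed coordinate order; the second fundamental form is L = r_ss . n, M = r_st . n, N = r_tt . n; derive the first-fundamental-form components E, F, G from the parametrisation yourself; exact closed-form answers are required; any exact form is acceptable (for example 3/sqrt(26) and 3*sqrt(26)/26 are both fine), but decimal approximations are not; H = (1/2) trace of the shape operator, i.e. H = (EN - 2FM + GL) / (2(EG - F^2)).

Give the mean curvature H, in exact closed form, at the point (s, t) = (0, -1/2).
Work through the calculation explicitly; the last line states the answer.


f = 1, f' = 0, f'' = 4, h' = -11/4, h'' = 0
E = 121/16, F = 0, G = 1; answer radicand W^2 = 121/16
unnormalised second-form numerators: l = 11, m = 0, n = -11/4; L = l/sqrt(121/16), and similarly M = m/sqrt(W^2), N = n/sqrt(W^2)
H = (E*n - 2*F*m + G*l) / (2*(EG - F^2)*sqrt(W^2)); E*n - 2*F*m + G*l = -627/64, EG - F^2 = 121/16, so H = (-57/88)/sqrt(121/16)

Answer: H = -57/242


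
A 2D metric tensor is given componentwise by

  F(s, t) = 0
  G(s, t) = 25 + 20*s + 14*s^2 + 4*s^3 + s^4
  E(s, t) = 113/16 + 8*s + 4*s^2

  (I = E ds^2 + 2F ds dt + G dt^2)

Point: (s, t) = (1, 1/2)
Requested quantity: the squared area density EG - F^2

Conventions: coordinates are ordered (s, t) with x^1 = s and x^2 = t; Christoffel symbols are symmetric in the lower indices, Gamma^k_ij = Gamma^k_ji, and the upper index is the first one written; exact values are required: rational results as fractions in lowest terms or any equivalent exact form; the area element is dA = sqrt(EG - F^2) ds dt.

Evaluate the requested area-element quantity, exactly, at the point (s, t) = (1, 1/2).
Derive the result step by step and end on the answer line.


E = 305/16, F = 0, G = 64; EG - F^2 = 1220

Answer: EG - F^2 = 1220


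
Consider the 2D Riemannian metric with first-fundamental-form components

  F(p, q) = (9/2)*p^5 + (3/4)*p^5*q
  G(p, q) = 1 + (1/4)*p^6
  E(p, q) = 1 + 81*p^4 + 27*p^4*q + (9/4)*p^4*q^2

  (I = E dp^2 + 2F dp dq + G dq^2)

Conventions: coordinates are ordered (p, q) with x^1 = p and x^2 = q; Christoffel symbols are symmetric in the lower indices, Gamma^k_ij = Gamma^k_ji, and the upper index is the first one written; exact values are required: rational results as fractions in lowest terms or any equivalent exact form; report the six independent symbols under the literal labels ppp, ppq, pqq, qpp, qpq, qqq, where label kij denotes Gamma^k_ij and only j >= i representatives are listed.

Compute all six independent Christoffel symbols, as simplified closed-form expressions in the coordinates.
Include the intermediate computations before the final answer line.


E = 1 + 81*p^4 + 27*p^4*q + (9/4)*p^4*q^2; F = (9/2)*p^5 + (3/4)*p^5*q; G = 1 + (1/4)*p^6
Gamma^k_ij = (1/2) g^{kl} (d_i g_jl + d_j g_il - d_l g_ij), with g^inv = (1/(EG-F^2)) [[G, -F], [-F, E]]
first partials: E_p = 324*p^3 + 108*p^3*q + 9*p^3*q^2, E_q = 27*p^4 + (9/2)*p^4*q, F_p = (45/2)*p^4 + (15/4)*p^4*q, F_q = (3/4)*p^5, G_p = (3/2)*p^5, G_q = 0
D = EG - F^2 = 1 + 81*p^4 + 27*p^4*q + (9/4)*p^4*q^2 + (1/4)*p^6
expanded: Gamma^p_pp = (G E_p - 2F F_p + F E_q)/(2D), Gamma^p_pq = (G E_q - F G_p)/(2D), Gamma^p_qq = (2G F_q - G G_p - F G_q)/(2D), Gamma^q_pp = (2E F_p - E E_q - F E_p)/(2D), Gamma^q_pq = (E G_p - F E_q)/(2D), Gamma^q_qq = (E G_q - 2F F_q + F G_p)/(2D); substitute and cancel common factors

Answer: Gamma_ppp = (18*p^3*q^2 + 216*p^3*q + 648*p^3)/(p^6 + 9*p^4*q^2 + 108*p^4*q + 324*p^4 + 4), Gamma_ppq = (9*p^4*q + 54*p^4)/(p^6 + 9*p^4*q^2 + 108*p^4*q + 324*p^4 + 4), Gamma_pqq = 0, Gamma_qpp = (6*p^4*q + 36*p^4)/(p^6 + 9*p^4*q^2 + 108*p^4*q + 324*p^4 + 4), Gamma_qpq = 3*p^5/(p^6 + 9*p^4*q^2 + 108*p^4*q + 324*p^4 + 4), Gamma_qqq = 0


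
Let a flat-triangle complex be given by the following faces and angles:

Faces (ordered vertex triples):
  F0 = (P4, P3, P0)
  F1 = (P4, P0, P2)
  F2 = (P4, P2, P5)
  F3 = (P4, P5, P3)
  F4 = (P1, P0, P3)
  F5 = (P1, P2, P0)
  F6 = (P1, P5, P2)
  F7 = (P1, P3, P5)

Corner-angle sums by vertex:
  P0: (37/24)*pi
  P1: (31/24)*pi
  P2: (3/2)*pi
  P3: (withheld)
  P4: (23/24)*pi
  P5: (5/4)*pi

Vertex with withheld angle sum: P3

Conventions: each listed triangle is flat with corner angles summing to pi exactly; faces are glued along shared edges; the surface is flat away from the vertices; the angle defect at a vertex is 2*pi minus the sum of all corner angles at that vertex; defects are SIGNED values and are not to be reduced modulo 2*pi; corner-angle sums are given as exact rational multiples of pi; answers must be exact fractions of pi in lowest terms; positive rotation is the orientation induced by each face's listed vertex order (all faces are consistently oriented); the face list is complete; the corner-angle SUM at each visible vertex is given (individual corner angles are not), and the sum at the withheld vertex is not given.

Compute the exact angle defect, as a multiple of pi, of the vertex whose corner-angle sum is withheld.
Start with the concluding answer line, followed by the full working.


Answer: defect(P3) = (13/24)*pi

V = 6, E = 12, F = 8; chi = V - E + F = 2
Gauss-Bonnet: total defect = 2*pi*chi = 4*pi; visible defects sum to (83/24)*pi


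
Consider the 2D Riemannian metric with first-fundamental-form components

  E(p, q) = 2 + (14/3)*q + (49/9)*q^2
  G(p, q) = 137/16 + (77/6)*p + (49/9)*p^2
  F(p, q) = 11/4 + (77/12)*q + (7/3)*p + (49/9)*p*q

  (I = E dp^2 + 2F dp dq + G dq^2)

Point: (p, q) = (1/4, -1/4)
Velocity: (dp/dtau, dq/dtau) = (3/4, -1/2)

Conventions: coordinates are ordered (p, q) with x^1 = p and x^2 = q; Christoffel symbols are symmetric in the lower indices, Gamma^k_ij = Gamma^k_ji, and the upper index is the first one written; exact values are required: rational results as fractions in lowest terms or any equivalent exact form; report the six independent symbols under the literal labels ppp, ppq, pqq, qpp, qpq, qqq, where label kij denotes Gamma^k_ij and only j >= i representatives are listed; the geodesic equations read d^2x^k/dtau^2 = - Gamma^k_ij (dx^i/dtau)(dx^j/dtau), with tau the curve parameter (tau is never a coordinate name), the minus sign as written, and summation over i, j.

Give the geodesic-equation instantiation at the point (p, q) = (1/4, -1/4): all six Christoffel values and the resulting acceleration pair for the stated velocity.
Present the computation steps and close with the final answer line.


E = 169/144, F = 25/18, G = 109/9 at the point
E_p = 0, E_q = 35/18, F_p = 35/36, F_q = 70/9, G_p = 140/9, G_q = 0
EG - F^2 = 1769/144;  g^inv = (144/1769) * [[109/9, -25/18], [-25/18, 169/144]]
first-kind symbols [ij,l] = (1/2)(d_i g_jl + d_j g_il - d_l g_ij): [pp,p] = E_p/2 = 0, [pp,q] = F_p - E_q/2 = 0, [pq,p] = E_q/2 = 35/36, [pq,q] = G_p/2 = 70/9, [qq,p] = F_q - G_p/2 = 0, [qq,q] = G_q/2 = 0
Gamma^p_ij = (G*[ij,p] - F*[ij,q])/(EG - F^2), Gamma^q_ij = (E*[ij,q] - F*[ij,p])/(EG - F^2)
Gamma_ppp = 0, Gamma_ppq = 140/1769, Gamma_pqq = 0, Gamma_qpp = 0, Gamma_qpq = 1120/1769, Gamma_qqq = 0
d^2p/dtau^2 = -(Gamma_ppp*(3/4)^2 + 2*Gamma_ppq*(3/4)*(-1/2) + Gamma_pqq*(-1/2)^2) = 105/1769
d^2q/dtau^2 = -(Gamma_qpp*(3/4)^2 + 2*Gamma_qpq*(3/4)*(-1/2) + Gamma_qqq*(-1/2)^2) = 840/1769

Answer: Gamma_ppp = 0, Gamma_ppq = 140/1769, Gamma_pqq = 0, Gamma_qpp = 0, Gamma_qpq = 1120/1769, Gamma_qqq = 0; accelerations (d^2p/dtau^2, d^2q/dtau^2) = (105/1769, 840/1769)


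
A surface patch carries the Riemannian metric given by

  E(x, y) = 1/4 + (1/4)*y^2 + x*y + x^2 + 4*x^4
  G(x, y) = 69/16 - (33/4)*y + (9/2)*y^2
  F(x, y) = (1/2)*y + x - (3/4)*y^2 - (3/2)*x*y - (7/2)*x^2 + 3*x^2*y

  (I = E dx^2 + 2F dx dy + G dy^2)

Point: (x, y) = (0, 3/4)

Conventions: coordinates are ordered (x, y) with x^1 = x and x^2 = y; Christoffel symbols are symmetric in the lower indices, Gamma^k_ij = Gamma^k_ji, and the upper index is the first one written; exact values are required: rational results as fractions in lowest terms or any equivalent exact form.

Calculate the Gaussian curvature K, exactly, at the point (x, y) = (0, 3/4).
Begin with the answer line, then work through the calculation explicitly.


Answer: K = -662528/120409

E = 25/64, F = -3/64, G = 21/32, EG - F^2 = 1041/4096 at the point
E_x = 3/4, E_y = 3/8, F_x = -1/8, F_y = -5/8, G_x = 0, G_y = -3/2
E_yy = 1/2, F_xy = -3/2, G_xx = 0
By Brioschi, K is (det M1 - det M2) divided by (EG - F^2) squared.
M1 = [[-E_yy/2 + F_xy - G_xx/2, E_x/2, F_x - E_y/2], [F_y - G_x/2, E, F], [G_y/2, F, G]] = [[-7/4, 3/8, -5/16], [-5/8, 25/64, -3/64], [-3/4, -3/64, 21/32]]; det M1 = -6201/16384
M2 = [[0, E_y/2, G_x/2], [E_y/2, E, F], [G_x/2, F, G]] = [[0, 3/16, 0], [3/16, 25/64, -3/64], [0, -3/64, 21/32]]; det M2 = -189/8192
det M1 - det M2 = -5823/16384; K = -5823/16384 / (1041/4096)^2 = -662528/120409


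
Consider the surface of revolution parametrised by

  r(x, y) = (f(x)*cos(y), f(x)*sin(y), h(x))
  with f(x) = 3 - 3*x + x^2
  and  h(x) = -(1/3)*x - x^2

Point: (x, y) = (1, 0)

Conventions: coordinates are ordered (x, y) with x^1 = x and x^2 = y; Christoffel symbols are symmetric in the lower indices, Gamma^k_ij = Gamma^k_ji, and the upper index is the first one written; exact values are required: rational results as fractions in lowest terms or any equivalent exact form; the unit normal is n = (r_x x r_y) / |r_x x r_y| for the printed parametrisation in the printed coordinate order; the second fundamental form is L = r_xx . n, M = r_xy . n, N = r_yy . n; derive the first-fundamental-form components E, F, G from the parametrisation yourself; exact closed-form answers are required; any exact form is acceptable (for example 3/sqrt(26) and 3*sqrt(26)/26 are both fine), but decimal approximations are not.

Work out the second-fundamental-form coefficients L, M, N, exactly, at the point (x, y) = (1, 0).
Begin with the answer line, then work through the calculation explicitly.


Answer: L = 10*sqrt(58)/29, M = 0, N = -7*sqrt(58)/58

f = 1, f' = -1, f'' = 2, h' = -7/3, h'' = -2
E = 58/9, F = 0, G = 1; answer radicand W^2 = 58/9
unnormalised second-form numerators: l = 20/3, m = 0, n = -7/3; L = l/sqrt(58/9), and similarly M = m/sqrt(W^2), N = n/sqrt(W^2)


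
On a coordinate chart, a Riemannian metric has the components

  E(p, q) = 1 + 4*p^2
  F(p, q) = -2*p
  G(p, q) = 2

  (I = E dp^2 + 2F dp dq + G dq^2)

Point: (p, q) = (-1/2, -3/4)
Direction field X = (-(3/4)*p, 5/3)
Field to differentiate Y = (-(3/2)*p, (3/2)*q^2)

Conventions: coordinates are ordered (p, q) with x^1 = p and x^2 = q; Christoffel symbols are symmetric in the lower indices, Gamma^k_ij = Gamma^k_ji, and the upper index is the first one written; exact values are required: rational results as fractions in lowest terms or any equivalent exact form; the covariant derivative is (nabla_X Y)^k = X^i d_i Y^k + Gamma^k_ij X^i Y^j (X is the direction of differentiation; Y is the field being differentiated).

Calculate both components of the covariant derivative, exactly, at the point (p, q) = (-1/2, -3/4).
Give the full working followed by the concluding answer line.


E = 2, F = 1, G = 2 at the point
E_p = -4, E_q = 0, F_p = -2, F_q = 0, G_p = 0, G_q = 0
EG - F^2 = 3;  g^inv = (1/3) * [[2, -1], [-1, 2]]
first-kind symbols [ij,l] = (1/2)(d_i g_jl + d_j g_il - d_l g_ij): [pp,p] = E_p/2 = -2, [pp,q] = F_p - E_q/2 = -2, [pq,p] = E_q/2 = 0, [pq,q] = G_p/2 = 0, [qq,p] = F_q - G_p/2 = 0, [qq,q] = G_q/2 = 0
Gamma^p_ij = (G*[ij,p] - F*[ij,q])/(EG - F^2), Gamma^q_ij = (E*[ij,q] - F*[ij,p])/(EG - F^2)
Gamma_ppp = -2/3, Gamma_ppq = 0, Gamma_pqq = 0, Gamma_qpp = -2/3, Gamma_qpq = 0, Gamma_qqq = 0
X = (3/8, 5/3), Y = (3/4, 27/32) at the point

Answer: (nabla_X Y)^p = -3/4, (nabla_X Y)^q = -63/16


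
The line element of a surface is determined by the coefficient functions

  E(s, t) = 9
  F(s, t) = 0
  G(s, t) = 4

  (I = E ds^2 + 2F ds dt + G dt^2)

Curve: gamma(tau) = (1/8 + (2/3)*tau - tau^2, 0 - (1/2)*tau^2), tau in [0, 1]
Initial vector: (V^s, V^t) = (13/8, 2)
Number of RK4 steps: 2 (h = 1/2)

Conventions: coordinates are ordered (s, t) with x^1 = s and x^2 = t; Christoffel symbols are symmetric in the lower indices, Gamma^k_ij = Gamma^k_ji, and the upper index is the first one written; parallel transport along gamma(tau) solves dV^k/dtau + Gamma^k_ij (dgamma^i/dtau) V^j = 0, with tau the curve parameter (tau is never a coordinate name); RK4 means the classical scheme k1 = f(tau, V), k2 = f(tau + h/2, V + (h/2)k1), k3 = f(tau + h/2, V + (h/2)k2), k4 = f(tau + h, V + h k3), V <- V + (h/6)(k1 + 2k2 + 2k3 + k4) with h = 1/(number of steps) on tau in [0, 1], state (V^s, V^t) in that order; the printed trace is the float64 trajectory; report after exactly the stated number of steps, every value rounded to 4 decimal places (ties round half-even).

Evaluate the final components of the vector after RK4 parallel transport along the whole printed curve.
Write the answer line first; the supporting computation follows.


Answer: V^s = 1.6250, V^t = 2.0000

gamma'(tau) = (2/3 - 2*tau, -tau); f(tau, V)^k = -Gamma^k_ij(gamma(tau)) gamma'^i(tau) V^j; h = 1/2; intermediate values shown to 6 dp
curve data and Christoffel symbols at the stage parameters:
  tau = 0.000000: gamma = (0.125000, 0.000000), gamma' = (0.666667, 0.000000); Gamma_sss = 0.000000, Gamma_sst = 0.000000, Gamma_stt = 0.000000, Gamma_tss = 0.000000, Gamma_tst = 0.000000, Gamma_ttt = 0.000000
  tau = 0.250000: gamma = (0.229167, -0.031250), gamma' = (0.166667, -0.250000); Gamma_sss = 0.000000, Gamma_sst = 0.000000, Gamma_stt = 0.000000, Gamma_tss = 0.000000, Gamma_tst = 0.000000, Gamma_ttt = 0.000000
  tau = 0.500000: gamma = (0.208333, -0.125000), gamma' = (-0.333333, -0.500000); Gamma_sss = 0.000000, Gamma_sst = 0.000000, Gamma_stt = 0.000000, Gamma_tss = 0.000000, Gamma_tst = 0.000000, Gamma_ttt = 0.000000
  tau = 0.750000: gamma = (0.062500, -0.281250), gamma' = (-0.833333, -0.750000); Gamma_sss = 0.000000, Gamma_sst = 0.000000, Gamma_stt = 0.000000, Gamma_tss = 0.000000, Gamma_tst = 0.000000, Gamma_ttt = 0.000000
  tau = 1.000000: gamma = (-0.208333, -0.500000), gamma' = (-1.333333, -1.000000); Gamma_sss = 0.000000, Gamma_sst = 0.000000, Gamma_stt = 0.000000, Gamma_tss = 0.000000, Gamma_tst = 0.000000, Gamma_ttt = 0.000000
step 0: V^s = 1.6250, V^t = 2.0000
step 1: k1 = (0.000000, 0.000000), k2 = (0.000000, 0.000000), k3 = (0.000000, 0.000000), k4 = (0.000000, 0.000000); V <- V + (h/6)(k1 + 2k2 + 2k3 + k4): V^s = 1.6250, V^t = 2.0000
step 2: k1 = (0.000000, 0.000000), k2 = (0.000000, 0.000000), k3 = (0.000000, 0.000000), k4 = (0.000000, 0.000000); V <- V + (h/6)(k1 + 2k2 + 2k3 + k4): V^s = 1.6250, V^t = 2.0000


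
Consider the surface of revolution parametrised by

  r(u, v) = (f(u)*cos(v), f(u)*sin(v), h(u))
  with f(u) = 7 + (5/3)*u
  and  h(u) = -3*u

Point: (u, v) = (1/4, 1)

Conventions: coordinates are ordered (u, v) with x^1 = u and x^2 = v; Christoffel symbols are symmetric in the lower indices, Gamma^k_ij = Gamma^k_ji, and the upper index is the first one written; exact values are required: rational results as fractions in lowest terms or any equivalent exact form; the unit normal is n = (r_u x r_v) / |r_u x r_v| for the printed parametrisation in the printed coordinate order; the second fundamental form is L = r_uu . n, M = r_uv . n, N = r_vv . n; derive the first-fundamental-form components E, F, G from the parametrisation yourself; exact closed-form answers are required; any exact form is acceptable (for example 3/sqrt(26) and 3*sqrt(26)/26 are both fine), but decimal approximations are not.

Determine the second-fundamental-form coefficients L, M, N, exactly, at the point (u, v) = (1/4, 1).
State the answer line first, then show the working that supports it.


Answer: L = 0, M = 0, N = -267*sqrt(106)/424

f = 89/12, f' = 5/3, f'' = 0, h' = -3, h'' = 0
E = 106/9, F = 0, G = 7921/144; answer radicand W^2 = 106/9
unnormalised second-form numerators: l = 0, m = 0, n = -89/4; L = l/sqrt(106/9), and similarly M = m/sqrt(W^2), N = n/sqrt(W^2)


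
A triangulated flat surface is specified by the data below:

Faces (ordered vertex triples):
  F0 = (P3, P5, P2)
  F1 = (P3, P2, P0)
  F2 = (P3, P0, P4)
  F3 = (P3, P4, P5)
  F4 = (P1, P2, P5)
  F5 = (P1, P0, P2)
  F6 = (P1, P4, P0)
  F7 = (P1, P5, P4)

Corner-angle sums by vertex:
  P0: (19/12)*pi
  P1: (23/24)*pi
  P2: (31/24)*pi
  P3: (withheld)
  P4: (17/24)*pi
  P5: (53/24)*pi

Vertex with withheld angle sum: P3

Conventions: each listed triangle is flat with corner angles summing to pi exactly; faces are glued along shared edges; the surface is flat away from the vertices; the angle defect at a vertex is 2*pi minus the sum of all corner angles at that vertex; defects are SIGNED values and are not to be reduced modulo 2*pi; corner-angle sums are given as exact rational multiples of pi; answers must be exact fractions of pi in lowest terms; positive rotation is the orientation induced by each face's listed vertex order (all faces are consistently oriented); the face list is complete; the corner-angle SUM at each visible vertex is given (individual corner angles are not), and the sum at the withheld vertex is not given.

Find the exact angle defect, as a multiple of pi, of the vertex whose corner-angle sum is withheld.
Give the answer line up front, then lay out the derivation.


Answer: defect(P3) = (3/4)*pi

V = 6, E = 12, F = 8; chi = V - E + F = 2
Gauss-Bonnet: total defect = 2*pi*chi = 4*pi; visible defects sum to (13/4)*pi


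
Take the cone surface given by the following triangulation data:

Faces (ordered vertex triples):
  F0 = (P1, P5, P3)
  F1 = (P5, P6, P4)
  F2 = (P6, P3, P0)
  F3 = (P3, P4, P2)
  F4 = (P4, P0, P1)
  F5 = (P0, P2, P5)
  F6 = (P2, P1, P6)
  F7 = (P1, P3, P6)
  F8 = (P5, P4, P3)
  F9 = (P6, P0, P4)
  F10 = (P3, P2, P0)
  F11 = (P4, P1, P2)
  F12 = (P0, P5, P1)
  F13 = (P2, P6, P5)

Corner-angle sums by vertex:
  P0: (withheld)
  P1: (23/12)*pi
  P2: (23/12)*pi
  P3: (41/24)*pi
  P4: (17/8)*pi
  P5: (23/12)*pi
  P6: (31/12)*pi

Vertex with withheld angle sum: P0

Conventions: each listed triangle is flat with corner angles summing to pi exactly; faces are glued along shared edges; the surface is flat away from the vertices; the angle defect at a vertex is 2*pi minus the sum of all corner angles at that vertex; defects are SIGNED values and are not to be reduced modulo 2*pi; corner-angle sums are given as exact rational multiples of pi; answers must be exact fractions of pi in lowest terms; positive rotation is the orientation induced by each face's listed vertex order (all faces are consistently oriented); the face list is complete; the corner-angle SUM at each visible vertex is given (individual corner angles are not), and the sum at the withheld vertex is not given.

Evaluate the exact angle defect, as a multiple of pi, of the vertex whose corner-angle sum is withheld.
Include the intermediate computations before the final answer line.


V = 7, E = 21, F = 14; chi = V - E + F = 0
Gauss-Bonnet: total defect = 2*pi*chi = 0; visible defects sum to -pi/6

Answer: defect(P0) = pi/6


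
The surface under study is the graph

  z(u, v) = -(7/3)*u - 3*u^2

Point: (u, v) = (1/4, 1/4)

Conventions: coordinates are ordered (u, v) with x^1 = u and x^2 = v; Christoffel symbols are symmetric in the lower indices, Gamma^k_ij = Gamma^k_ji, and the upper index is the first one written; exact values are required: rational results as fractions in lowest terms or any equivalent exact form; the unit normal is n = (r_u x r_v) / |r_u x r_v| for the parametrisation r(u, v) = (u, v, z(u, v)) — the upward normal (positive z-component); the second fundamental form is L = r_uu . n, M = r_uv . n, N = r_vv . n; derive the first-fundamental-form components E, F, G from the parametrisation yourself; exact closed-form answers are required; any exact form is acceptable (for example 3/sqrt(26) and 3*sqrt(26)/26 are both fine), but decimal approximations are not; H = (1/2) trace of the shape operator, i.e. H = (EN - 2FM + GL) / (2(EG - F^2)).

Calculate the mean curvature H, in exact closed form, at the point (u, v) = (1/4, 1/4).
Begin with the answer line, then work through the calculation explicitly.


Answer: H = -648*sqrt(565)/319225

z_u = -23/6, z_v = 0, z_uu = -6, z_uv = 0, z_vv = 0
E = 565/36, F = 0, G = 1; answer radicand W^2 = 565/36
unnormalised second-form numerators: l = -6, m = 0, n = 0; L = l/sqrt(565/36), and similarly M = m/sqrt(W^2), N = n/sqrt(W^2)
H = (E*n - 2*F*m + G*l) / (2*(EG - F^2)*sqrt(W^2)); E*n - 2*F*m + G*l = -6, EG - F^2 = 565/36, so H = (-108/565)/sqrt(565/36)


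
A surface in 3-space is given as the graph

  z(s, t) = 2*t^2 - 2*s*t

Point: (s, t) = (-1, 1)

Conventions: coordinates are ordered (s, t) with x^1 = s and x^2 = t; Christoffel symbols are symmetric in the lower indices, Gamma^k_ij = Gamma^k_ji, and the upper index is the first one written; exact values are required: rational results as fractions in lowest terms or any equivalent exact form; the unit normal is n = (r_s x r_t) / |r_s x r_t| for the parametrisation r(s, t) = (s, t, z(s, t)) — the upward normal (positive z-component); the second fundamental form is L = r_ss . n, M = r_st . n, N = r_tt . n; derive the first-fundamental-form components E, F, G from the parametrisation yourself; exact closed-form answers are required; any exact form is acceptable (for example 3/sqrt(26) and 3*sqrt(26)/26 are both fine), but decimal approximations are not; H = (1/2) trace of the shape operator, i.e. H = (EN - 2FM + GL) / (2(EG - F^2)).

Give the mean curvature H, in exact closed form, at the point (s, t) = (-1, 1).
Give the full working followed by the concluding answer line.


z_s = -2, z_t = 6, z_ss = 0, z_st = -2, z_tt = 4
E = 5, F = -12, G = 37; answer radicand W^2 = 41
unnormalised second-form numerators: l = 0, m = -2, n = 4; L = l/sqrt(41), and similarly M = m/sqrt(W^2), N = n/sqrt(W^2)
H = (E*n - 2*F*m + G*l) / (2*(EG - F^2)*sqrt(W^2)); E*n - 2*F*m + G*l = -28, EG - F^2 = 41, so H = (-14/41)/sqrt(41)

Answer: H = -14*sqrt(41)/1681


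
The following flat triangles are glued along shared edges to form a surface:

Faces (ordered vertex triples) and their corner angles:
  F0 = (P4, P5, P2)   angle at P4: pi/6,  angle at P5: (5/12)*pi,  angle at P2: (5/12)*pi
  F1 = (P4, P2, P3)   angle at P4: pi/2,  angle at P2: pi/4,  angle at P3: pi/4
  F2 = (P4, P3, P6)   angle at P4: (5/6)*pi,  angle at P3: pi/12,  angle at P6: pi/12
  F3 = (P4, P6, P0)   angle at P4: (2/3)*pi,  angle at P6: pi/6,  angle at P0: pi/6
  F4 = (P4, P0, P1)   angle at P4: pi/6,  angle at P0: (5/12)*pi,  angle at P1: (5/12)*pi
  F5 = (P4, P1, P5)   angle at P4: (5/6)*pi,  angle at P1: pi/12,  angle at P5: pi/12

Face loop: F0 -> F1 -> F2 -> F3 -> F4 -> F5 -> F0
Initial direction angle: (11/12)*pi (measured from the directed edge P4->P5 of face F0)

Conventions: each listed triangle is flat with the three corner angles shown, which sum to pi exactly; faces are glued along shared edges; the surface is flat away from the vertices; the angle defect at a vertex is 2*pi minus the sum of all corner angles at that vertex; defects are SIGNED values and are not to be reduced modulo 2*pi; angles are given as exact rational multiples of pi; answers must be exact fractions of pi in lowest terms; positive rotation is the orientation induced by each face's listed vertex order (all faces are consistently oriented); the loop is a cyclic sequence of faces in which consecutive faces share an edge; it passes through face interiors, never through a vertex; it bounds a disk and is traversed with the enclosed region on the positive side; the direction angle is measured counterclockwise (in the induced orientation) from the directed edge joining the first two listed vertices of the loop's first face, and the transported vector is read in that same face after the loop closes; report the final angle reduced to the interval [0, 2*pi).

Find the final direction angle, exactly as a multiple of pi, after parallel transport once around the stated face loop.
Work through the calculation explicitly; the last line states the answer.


enclosed vertex P4: corner angles sum to (19/6)*pi, defect = 2*pi - (19/6)*pi = (-7/6)*pi
summing the enclosed defects onto the initial angle, mod 2*pi in the induced orientation:
final angle = (11/12)*pi - (7/6)*pi = (7/4)*pi (mod 2*pi)

Answer: final direction angle = (7/4)*pi


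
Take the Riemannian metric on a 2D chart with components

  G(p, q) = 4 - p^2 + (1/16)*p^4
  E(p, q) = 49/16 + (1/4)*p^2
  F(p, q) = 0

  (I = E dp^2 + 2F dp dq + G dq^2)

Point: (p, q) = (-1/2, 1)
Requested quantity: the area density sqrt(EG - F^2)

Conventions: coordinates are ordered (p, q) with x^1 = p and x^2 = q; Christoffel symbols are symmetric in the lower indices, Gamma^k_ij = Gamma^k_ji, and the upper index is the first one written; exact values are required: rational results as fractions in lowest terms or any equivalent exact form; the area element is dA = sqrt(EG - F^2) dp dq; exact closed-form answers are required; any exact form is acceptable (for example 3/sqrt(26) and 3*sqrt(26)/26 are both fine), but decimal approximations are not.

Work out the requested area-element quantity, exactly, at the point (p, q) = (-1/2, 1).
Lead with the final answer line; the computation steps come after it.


Answer: sqrt(EG - F^2) = 155*sqrt(2)/64

E = 25/8, F = 0, G = 961/256; EG - F^2 = 24025/2048


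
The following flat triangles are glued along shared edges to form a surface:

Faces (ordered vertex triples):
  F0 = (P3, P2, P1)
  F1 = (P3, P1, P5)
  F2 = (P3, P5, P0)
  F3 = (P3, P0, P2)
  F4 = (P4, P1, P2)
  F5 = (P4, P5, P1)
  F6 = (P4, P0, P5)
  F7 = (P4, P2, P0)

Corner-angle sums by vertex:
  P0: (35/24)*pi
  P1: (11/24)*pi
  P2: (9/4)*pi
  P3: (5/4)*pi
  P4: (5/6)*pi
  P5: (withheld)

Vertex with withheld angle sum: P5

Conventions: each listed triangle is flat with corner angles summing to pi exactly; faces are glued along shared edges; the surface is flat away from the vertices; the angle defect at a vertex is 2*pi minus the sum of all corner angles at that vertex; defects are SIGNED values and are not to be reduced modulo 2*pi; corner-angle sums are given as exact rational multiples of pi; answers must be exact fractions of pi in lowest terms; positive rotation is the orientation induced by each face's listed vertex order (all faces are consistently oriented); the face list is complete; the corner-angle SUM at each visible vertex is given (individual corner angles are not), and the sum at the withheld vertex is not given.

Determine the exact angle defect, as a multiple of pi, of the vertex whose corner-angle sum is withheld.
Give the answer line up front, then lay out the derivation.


Answer: defect(P5) = pi/4

V = 6, E = 12, F = 8; chi = V - E + F = 2
Gauss-Bonnet: total defect = 2*pi*chi = 4*pi; visible defects sum to (15/4)*pi


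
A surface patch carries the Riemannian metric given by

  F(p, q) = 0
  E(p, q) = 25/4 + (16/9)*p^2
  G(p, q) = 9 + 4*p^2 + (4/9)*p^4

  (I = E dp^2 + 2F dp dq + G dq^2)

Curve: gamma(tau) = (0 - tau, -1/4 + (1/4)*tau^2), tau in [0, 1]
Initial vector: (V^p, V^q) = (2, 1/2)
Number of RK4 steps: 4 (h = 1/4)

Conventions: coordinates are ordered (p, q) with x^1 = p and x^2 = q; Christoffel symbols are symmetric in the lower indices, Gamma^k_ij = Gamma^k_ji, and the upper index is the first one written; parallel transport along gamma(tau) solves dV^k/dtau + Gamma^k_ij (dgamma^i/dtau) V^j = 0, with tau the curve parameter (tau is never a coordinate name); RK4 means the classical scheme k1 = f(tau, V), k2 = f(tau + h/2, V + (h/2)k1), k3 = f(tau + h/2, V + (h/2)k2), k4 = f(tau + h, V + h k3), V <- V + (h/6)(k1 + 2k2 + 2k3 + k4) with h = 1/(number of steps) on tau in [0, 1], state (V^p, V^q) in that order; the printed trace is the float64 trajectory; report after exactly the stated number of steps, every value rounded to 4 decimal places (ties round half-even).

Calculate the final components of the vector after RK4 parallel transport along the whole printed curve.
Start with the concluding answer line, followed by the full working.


Answer: V^p = 1.7152, V^q = 0.5198

gamma'(tau) = (-1, (1/2)*tau); f(tau, V)^k = -Gamma^k_ij(gamma(tau)) gamma'^i(tau) V^j; h = 1/4; intermediate values shown to 6 dp
curve data and Christoffel symbols at the stage parameters:
  tau = 0.000000: gamma = (0.000000, -0.250000), gamma' = (-1.000000, 0.000000); Gamma_ppp = 0.000000, Gamma_ppq = 0.000000, Gamma_pqq = 0.000000, Gamma_qpp = 0.000000, Gamma_qpq = 0.000000, Gamma_qqq = 0.000000
  tau = 0.125000: gamma = (-0.125000, -0.246094), gamma' = (-1.000000, 0.062500); Gamma_ppp = -0.035398, Gamma_ppq = 0.000000, Gamma_pqq = 0.079923, Gamma_qpp = 0.000000, Gamma_qpq = -0.055363, Gamma_qqq = 0.000000
  tau = 0.250000: gamma = (-0.250000, -0.234375), gamma' = (-1.000000, 0.125000); Gamma_ppp = -0.069869, Gamma_ppq = 0.000000, Gamma_pqq = 0.159389, Gamma_qpp = 0.000000, Gamma_qpq = -0.109589, Gamma_qqq = 0.000000
  tau = 0.375000: gamma = (-0.375000, -0.214844), gamma' = (-1.000000, 0.187500); Gamma_ppp = -0.102564, Gamma_ppq = 0.000000, Gamma_pqq = 0.237981, Gamma_qpp = 0.000000, Gamma_qpq = -0.161616, Gamma_qqq = 0.000000
  tau = 0.500000: gamma = (-0.500000, -0.187500), gamma' = (-1.000000, 0.250000); Gamma_ppp = -0.132780, Gamma_ppq = 0.000000, Gamma_pqq = 0.315353, Gamma_qpp = 0.000000, Gamma_qpq = -0.210526, Gamma_qqq = 0.000000
  tau = 0.625000: gamma = (-0.625000, -0.152344), gamma' = (-1.000000, 0.312500); Gamma_ppp = -0.160000, Gamma_ppq = 0.000000, Gamma_pqq = 0.391250, Gamma_qpp = 0.000000, Gamma_qpq = -0.255591, Gamma_qqq = 0.000000
  tau = 0.750000: gamma = (-0.750000, -0.109375), gamma' = (-1.000000, 0.375000); Gamma_ppp = -0.183908, Gamma_ppq = 0.000000, Gamma_pqq = 0.465517, Gamma_qpp = 0.000000, Gamma_qpq = -0.296296, Gamma_qqq = 0.000000
  tau = 0.875000: gamma = (-0.875000, -0.058594), gamma' = (-1.000000, 0.437500); Gamma_ppp = -0.204380, Gamma_ppq = 0.000000, Gamma_pqq = 0.538093, Gamma_qpp = 0.000000, Gamma_qpq = -0.332344, Gamma_qqq = 0.000000
  tau = 1.000000: gamma = (-1.000000, 0.000000), gamma' = (-1.000000, 0.500000); Gamma_ppp = -0.221453, Gamma_ppq = 0.000000, Gamma_pqq = 0.608997, Gamma_qpp = 0.000000, Gamma_qpq = -0.363636, Gamma_qqq = 0.000000
step 0: V^p = 2.0000, V^q = 0.5000
step 1: k1 = (0.000000, 0.000000), k2 = (-0.073294, -0.020761), k3 = (-0.072957, -0.020649), k4 = (-0.148323, -0.027081); V <- V + (h/6)(k1 + 2k2 + 2k3 + k4): V^p = 1.9816, V^q = 0.4954
step 2: k1 = (-0.148325, -0.027147), k2 = (-0.223298, -0.020032), k3 = (-0.222376, -0.020460), k4 = (-0.294394, -0.001852); V <- V + (h/6)(k1 + 2k2 + 2k3 + k4): V^p = 1.9260, V^q = 0.4908
step 3: k1 = (-0.294437, -0.001963), k2 = (-0.362261, 0.025507), k3 = (-0.361325, 0.023952), k4 = (-0.424333, 0.056761); V <- V + (h/6)(k1 + 2k2 + 2k3 + k4): V^p = 1.8358, V^q = 0.4972
step 4: k1 = (-0.424421, 0.056646), k2 = (-0.483083, 0.091603), k3 = (-0.482613, 0.089085), k4 = (-0.538016, 0.122930); V <- V + (h/6)(k1 + 2k2 + 2k3 + k4): V^p = 1.7152, V^q = 0.5198
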